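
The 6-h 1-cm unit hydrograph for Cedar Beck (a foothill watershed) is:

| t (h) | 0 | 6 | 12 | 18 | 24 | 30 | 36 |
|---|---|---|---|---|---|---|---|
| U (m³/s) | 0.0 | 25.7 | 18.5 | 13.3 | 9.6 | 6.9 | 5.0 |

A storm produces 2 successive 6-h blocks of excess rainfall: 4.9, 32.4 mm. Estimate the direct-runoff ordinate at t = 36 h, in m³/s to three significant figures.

Q ≈ 24.8 m³/s

By discrete convolution, Q_j = Σ (P_i / 10 mm) · U_{j−i}.
At t = 36 h (j=6): Q = (4.9/10)·5.0 + (32.4/10)·6.9 = 24.8 m³/s.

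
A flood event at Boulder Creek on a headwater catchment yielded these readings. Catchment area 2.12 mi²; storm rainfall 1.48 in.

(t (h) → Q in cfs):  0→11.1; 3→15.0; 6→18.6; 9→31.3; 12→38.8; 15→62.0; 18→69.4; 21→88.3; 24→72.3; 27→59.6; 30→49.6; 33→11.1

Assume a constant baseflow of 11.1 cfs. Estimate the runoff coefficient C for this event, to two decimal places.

C ≈ 0.58

ΣQ_DR = 393.9 cfs; V = ΣQ_DR·Δt = 4.254 × 10^6 ft³.
Runoff depth d = V / A = 0.8637 in.
C = d / P = 0.8637 / 1.48 = 0.58.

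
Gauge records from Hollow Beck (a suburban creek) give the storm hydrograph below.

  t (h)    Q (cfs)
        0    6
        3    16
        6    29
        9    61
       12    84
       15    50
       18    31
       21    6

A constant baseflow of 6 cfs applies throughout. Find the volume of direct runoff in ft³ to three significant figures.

Direct-runoff ordinates (Q − Q_b): 0.0, 10.0, 23.0, 55.0, 78.0, 44.0, 25.0, 0.0 cfs.
ΣQ_DR = 235.0 cfs.
With Δt = 3 h = 10800 s, V = ΣQ_DR · Δt = 235.0 × 10800 = 2.54 × 10^6 ft³.

V ≈ 2.54 × 10^6 ft³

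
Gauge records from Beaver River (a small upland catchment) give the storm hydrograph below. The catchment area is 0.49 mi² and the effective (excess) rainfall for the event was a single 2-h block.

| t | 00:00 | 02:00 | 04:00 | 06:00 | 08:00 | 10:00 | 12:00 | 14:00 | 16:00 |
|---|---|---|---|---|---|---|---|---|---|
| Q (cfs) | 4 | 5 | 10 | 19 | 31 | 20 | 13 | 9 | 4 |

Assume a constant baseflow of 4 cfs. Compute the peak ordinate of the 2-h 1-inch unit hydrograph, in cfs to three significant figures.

Direct runoff: 0.0, 1.0, 6.0, 15.0, 27.0, 16.0, 9.0, 5.0, 0.0 cfs; ΣQ_DR = 79.00 cfs, peak = 27.0 cfs.
Runoff depth d = ΣQ_DR·Δt / A = 79.00 × 7200 / (0.49 mi²) = 0.4997 in.
The 1-inch UH is the DRH scaled by (1 in)/d, so U_p = 27.0 × 1/0.4997 = 54.0 cfs.

U_p ≈ 54.0 cfs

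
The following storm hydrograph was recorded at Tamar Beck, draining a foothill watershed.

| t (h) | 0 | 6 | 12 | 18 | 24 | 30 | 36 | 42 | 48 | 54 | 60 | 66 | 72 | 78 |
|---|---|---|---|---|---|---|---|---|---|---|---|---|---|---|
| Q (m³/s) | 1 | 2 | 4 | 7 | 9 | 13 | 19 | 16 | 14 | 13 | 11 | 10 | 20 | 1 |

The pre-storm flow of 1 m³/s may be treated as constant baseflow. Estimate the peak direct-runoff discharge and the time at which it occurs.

Q_p = 19.0 m³/s at t = 72 h

Subtracting baseflow gives direct-runoff ordinates: 0.0, 1.0, 3.0, 6.0, 8.0, 12.0, 18.0, 15.0, 13.0, 12.0, 10.0, 9.0, 19.0, 0.0 m³/s.
The maximum is 19.0 m³/s, occurring at the reading for t = 72 h.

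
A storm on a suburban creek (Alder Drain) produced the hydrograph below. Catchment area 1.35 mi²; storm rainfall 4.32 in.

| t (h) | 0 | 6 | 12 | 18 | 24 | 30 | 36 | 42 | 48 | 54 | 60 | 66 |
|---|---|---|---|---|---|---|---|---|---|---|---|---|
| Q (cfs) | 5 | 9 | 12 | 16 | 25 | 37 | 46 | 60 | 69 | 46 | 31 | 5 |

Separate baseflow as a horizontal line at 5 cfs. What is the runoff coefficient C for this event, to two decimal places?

ΣQ_DR = 301.0 cfs; V = ΣQ_DR·Δt = 6.502 × 10^6 ft³.
Runoff depth d = V / A = 2.073 in.
C = d / P = 2.073 / 4.32 = 0.48.

C ≈ 0.48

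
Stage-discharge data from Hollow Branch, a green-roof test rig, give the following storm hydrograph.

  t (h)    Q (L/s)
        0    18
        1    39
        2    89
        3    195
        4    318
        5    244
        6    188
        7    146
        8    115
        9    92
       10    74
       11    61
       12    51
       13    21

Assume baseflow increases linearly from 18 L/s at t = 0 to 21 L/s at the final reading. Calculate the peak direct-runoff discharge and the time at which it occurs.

Subtracting baseflow gives direct-runoff ordinates: 0.00, 20.77, 70.54, 176.31, 299.08, 224.85, 168.62, 126.38, 95.15, 71.92, 53.69, 40.46, 30.23, 0.00 L/s.
The maximum is 299.08 L/s, occurring at the reading for t = 4 h.

Q_p = 299.08 L/s at t = 4 h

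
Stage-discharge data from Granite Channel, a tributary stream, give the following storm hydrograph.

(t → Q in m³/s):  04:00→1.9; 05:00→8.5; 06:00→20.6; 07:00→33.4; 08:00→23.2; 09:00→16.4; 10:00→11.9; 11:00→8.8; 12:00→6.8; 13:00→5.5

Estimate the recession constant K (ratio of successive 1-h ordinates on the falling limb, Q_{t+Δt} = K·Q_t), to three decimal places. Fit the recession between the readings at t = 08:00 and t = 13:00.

Using the recession-limb readings at t = 08:00 and t = 13:00: Q falls from 23.2 to 5.5 m³/s over 5 intervals.
K = (Q₂/Q₁)^(1/5) = (5.5/23.2)^(1/5) = 0.750.

K ≈ 0.750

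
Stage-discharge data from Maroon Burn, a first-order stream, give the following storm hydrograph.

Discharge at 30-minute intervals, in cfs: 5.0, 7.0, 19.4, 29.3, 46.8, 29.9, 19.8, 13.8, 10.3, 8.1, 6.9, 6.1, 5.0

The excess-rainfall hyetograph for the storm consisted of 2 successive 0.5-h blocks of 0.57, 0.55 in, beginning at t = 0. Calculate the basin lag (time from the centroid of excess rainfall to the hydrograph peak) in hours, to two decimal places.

Centroid of excess rainfall: t_c = Σ P_i·t̄_i / ΣP_i = 0.4955 h (block centres at 0.25, 0.75 h).
Hydrograph peak occurs at t = 2 h, so basin lag t_L = 2 − 0.4955 = 1.50 h.

t_L ≈ 1.50 h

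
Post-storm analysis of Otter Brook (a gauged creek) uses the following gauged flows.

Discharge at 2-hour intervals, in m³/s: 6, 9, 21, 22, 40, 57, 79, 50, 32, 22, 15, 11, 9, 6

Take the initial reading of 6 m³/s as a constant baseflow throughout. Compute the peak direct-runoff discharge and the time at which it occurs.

Subtracting baseflow gives direct-runoff ordinates: 0.0, 3.0, 15.0, 16.0, 34.0, 51.0, 73.0, 44.0, 26.0, 16.0, 9.0, 5.0, 3.0, 0.0 m³/s.
The maximum is 73.0 m³/s, occurring at the reading for t = 12 h.

Q_p = 73.0 m³/s at t = 12 h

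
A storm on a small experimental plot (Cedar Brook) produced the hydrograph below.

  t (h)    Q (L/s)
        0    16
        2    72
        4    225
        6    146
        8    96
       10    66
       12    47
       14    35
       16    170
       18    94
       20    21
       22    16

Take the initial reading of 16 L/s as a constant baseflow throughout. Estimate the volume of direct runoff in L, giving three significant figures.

Direct-runoff ordinates (Q − Q_b): 0.0, 56.0, 209.0, 130.0, 80.0, 50.0, 31.0, 19.0, 154.0, 78.0, 5.0, 0.0 L/s.
ΣQ_DR = 812.0 L/s.
With Δt = 2 h = 7200 s, V = ΣQ_DR · Δt = 812.0 × 7200 = 5.85 × 10^6 L.

V ≈ 5.85 × 10^6 L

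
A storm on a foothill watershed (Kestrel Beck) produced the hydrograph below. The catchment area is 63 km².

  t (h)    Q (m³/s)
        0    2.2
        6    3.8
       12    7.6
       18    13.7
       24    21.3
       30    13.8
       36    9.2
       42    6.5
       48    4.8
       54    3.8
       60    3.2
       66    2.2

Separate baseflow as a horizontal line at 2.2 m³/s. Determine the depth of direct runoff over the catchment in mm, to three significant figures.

Direct runoff: 0.0, 1.6, 5.4, 11.5, 19.1, 11.6, 7.0, 4.3, 2.6, 1.6, 1.0, 0.0 m³/s; ΣQ_DR = 65.70 m³/s.
V = ΣQ_DR · Δt = 65.70 × 21600 s = 1.419 × 10^6 m³.
Over A = 63 km², depth = V / A = 22.5 mm.

d ≈ 22.5 mm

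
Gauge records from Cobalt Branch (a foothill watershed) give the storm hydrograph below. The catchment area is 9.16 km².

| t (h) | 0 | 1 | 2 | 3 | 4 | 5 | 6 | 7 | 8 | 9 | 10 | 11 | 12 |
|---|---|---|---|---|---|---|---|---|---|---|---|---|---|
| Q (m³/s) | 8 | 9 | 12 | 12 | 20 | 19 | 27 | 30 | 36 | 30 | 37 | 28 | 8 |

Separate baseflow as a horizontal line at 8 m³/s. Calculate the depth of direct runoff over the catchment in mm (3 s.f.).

d ≈ 67.6 mm

Direct runoff: 0.0, 1.0, 4.0, 4.0, 12.0, 11.0, 19.0, 22.0, 28.0, 22.0, 29.0, 20.0, 0.0 m³/s; ΣQ_DR = 172.0 m³/s.
V = ΣQ_DR · Δt = 172.0 × 3600 s = 6.192 × 10^5 m³.
Over A = 9.16 km², depth = V / A = 67.6 mm.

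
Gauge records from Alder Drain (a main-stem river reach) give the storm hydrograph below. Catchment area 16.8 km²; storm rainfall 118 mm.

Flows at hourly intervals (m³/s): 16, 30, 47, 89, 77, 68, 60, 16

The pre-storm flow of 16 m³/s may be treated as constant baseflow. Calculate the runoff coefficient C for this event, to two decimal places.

ΣQ_DR = 275.0 m³/s; V = ΣQ_DR·Δt = 9.900 × 10^5 m³.
Runoff depth d = V / A = 58.93 mm.
C = d / P = 58.93 / 118 = 0.50.

C ≈ 0.50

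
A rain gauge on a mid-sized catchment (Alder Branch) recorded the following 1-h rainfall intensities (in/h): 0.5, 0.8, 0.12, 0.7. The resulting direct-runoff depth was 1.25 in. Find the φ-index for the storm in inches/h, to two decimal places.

φ ≈ 0.25 in/h

Only the 3 blocks with intensity above φ contribute runoff: 0.5, 0.8, 0.7 in/h.
Σ(I−φ)·Δt = d  ⇒  (0.5+0.8+0.7 − 3φ)·1 = 1.25
φ = (2.000 − 1.25/1) / 3 = 0.25 in/h.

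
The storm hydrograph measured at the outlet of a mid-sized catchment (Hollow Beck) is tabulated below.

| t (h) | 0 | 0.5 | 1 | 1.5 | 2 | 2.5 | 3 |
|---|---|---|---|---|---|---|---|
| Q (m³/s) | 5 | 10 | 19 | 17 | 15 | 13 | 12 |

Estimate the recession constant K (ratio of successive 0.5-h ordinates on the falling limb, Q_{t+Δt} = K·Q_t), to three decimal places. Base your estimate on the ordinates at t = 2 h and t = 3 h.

K ≈ 0.894

Using the recession-limb readings at t = 2 h and t = 3 h: Q falls from 15 to 12 m³/s over 2 intervals.
K = (Q₂/Q₁)^(1/2) = (12/15)^(1/2) = 0.894.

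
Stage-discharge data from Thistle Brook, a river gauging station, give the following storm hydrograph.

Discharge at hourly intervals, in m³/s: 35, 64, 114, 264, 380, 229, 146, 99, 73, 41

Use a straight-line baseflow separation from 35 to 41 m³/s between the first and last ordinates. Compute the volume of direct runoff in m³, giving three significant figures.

V ≈ 3.83 × 10^6 m³

Direct-runoff ordinates (Q − Q_b): 0.00, 28.33, 77.67, 227.00, 342.33, 190.67, 107.00, 59.33, 32.67, 0.00 m³/s.
ΣQ_DR = 1065 m³/s.
With Δt = 1 h = 3600 s, V = ΣQ_DR · Δt = 1065 × 3600 = 3.83 × 10^6 m³.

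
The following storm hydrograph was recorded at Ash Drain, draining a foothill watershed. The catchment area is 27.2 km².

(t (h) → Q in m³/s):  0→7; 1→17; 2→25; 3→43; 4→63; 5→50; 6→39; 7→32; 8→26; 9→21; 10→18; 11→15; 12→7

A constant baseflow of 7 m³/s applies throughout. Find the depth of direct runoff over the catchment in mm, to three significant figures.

Direct runoff: 0.0, 10.0, 18.0, 36.0, 56.0, 43.0, 32.0, 25.0, 19.0, 14.0, 11.0, 8.0, 0.0 m³/s; ΣQ_DR = 272.0 m³/s.
V = ΣQ_DR · Δt = 272.0 × 3600 s = 9.792 × 10^5 m³.
Over A = 27.2 km², depth = V / A = 36.0 mm.

d ≈ 36.0 mm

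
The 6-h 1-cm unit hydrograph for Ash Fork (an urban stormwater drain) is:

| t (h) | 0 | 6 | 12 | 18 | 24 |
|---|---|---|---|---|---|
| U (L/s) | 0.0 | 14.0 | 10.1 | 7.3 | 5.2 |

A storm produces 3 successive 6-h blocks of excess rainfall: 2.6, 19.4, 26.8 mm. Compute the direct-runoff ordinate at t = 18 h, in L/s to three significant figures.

Q ≈ 59.0 L/s

By discrete convolution, Q_j = Σ (P_i / 10 mm) · U_{j−i}.
At t = 18 h (j=3): Q = (2.6/10)·7.3 + (19.4/10)·10.1 + (26.8/10)·14.0 = 59.0 L/s.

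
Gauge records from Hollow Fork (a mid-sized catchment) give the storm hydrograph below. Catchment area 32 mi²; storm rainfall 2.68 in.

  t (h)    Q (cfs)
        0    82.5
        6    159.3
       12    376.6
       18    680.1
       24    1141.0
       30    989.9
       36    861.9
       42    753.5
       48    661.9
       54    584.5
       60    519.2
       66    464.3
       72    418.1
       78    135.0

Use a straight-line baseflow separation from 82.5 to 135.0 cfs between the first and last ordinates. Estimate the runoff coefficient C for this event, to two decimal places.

C ≈ 0.68

ΣQ_DR = 6305 cfs; V = ΣQ_DR·Δt = 1.362 × 10^8 ft³.
Runoff depth d = V / A = 1.832 in.
C = d / P = 1.832 / 2.68 = 0.68.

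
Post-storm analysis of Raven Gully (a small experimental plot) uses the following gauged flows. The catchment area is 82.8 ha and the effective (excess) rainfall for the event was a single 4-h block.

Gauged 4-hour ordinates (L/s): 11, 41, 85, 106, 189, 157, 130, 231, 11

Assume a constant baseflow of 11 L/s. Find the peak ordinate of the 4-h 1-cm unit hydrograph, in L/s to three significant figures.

U_p ≈ 147 L/s

Direct runoff: 0.0, 30.0, 74.0, 95.0, 178.0, 146.0, 119.0, 220.0, 0.0 L/s; ΣQ_DR = 862.0 L/s, peak = 220.0 L/s.
Runoff depth d = ΣQ_DR·Δt / A = 862.0 × 14400 / (82.8 ha) = 14.99 mm.
The 1-cm UH is the DRH scaled by (10 mm)/d, so U_p = 220.0 × 10/14.99 = 147 L/s.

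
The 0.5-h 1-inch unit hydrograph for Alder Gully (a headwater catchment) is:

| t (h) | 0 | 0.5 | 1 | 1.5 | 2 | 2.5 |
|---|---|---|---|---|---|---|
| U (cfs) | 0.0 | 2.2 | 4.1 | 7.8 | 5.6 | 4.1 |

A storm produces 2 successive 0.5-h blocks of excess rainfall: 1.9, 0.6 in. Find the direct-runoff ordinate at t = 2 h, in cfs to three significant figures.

By discrete convolution, Q_j = Σ (P_i / 1 in) · U_{j−i}.
At t = 2 h (j=4): Q = (1.9/1)·5.6 + (0.6/1)·7.8 = 15.3 cfs.

Q ≈ 15.3 cfs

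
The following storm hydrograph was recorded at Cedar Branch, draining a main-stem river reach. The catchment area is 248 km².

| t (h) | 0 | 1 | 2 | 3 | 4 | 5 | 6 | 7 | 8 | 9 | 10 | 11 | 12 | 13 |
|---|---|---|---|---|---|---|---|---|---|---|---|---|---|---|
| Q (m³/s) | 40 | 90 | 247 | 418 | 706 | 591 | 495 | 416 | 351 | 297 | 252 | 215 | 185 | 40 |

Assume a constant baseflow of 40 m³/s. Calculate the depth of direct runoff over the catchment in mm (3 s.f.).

Direct runoff: 0.0, 50.0, 207.0, 378.0, 666.0, 551.0, 455.0, 376.0, 311.0, 257.0, 212.0, 175.0, 145.0, 0.0 m³/s; ΣQ_DR = 3783 m³/s.
V = ΣQ_DR · Δt = 3783 × 3600 s = 1.362 × 10^7 m³.
Over A = 248 km², depth = V / A = 54.9 mm.

d ≈ 54.9 mm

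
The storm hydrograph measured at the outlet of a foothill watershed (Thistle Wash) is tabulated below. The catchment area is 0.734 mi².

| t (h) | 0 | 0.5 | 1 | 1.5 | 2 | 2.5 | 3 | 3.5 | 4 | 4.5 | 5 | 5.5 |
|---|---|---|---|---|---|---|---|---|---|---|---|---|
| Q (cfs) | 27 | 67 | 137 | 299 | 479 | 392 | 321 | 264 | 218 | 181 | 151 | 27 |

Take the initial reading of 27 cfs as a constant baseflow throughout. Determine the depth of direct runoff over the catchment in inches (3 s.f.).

d ≈ 2.36 in

Direct runoff: 0.0, 40.0, 110.0, 272.0, 452.0, 365.0, 294.0, 237.0, 191.0, 154.0, 124.0, 0.0 cfs; ΣQ_DR = 2239 cfs.
V = ΣQ_DR · Δt = 2239 × 1800 s = 4.030 × 10^6 ft³.
Over A = 0.734 mi², depth = V / A = 2.36 in.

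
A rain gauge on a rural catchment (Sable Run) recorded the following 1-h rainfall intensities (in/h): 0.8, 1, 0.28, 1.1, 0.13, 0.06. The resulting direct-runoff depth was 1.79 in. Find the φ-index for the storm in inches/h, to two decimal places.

Only the 3 blocks with intensity above φ contribute runoff: 0.8, 1, 1.1 in/h.
Σ(I−φ)·Δt = d  ⇒  (0.8+1+1.1 − 3φ)·1 = 1.79
φ = (2.900 − 1.79/1) / 3 = 0.37 in/h.

φ ≈ 0.37 in/h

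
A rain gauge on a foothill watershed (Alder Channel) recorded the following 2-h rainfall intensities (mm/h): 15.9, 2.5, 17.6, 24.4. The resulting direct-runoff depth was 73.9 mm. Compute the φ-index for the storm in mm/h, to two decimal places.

φ ≈ 6.98 mm/h

Only the 3 blocks with intensity above φ contribute runoff: 15.9, 17.6, 24.4 mm/h.
Σ(I−φ)·Δt = d  ⇒  (15.9+17.6+24.4 − 3φ)·2 = 73.9
φ = (57.90 − 73.9/2) / 3 = 6.98 mm/h.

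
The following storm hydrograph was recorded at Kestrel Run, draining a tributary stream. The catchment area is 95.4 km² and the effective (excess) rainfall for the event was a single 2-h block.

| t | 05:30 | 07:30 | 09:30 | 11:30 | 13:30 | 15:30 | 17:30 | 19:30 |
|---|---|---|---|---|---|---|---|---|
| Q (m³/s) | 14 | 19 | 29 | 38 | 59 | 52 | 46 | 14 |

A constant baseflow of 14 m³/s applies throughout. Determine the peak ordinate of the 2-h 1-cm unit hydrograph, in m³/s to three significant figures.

U_p ≈ 37.5 m³/s

Direct runoff: 0.0, 5.0, 15.0, 24.0, 45.0, 38.0, 32.0, 0.0 m³/s; ΣQ_DR = 159.0 m³/s, peak = 45.0 m³/s.
Runoff depth d = ΣQ_DR·Δt / A = 159.0 × 7200 / (95.4 km²) = 12.00 mm.
The 1-cm UH is the DRH scaled by (10 mm)/d, so U_p = 45.0 × 10/12.00 = 37.5 m³/s.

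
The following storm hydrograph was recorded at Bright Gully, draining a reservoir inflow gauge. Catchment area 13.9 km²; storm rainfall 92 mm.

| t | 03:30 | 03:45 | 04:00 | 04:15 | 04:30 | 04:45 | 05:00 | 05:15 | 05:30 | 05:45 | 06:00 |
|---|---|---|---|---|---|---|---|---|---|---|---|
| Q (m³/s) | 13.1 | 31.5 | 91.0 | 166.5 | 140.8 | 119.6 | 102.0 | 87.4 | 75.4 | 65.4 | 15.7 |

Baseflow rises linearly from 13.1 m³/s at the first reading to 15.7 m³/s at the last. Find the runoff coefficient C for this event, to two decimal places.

C ≈ 0.53

ΣQ_DR = 750.0 m³/s; V = ΣQ_DR·Δt = 6.750 × 10^5 m³.
Runoff depth d = V / A = 48.56 mm.
C = d / P = 48.56 / 92 = 0.53.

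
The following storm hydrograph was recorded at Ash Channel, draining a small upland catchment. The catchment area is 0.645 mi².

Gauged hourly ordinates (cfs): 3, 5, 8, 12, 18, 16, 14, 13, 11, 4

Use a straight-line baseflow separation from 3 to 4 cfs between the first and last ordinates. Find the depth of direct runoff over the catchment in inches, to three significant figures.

d ≈ 0.166 in

Direct runoff: 0.00, 1.89, 4.78, 8.67, 14.56, 12.44, 10.33, 9.22, 7.11, 0.00 cfs; ΣQ_DR = 69.00 cfs.
V = ΣQ_DR · Δt = 69.00 × 3600 s = 2.484 × 10^5 ft³.
Over A = 0.645 mi², depth = V / A = 0.166 in.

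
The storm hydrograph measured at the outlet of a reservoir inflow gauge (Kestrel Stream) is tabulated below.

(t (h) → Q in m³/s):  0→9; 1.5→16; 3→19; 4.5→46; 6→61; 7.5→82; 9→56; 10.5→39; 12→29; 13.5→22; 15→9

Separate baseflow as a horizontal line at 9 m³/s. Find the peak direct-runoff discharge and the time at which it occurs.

Subtracting baseflow gives direct-runoff ordinates: 0.0, 7.0, 10.0, 37.0, 52.0, 73.0, 47.0, 30.0, 20.0, 13.0, 0.0 m³/s.
The maximum is 73.0 m³/s, occurring at the reading for t = 7.5 h.

Q_p = 73.0 m³/s at t = 7.5 h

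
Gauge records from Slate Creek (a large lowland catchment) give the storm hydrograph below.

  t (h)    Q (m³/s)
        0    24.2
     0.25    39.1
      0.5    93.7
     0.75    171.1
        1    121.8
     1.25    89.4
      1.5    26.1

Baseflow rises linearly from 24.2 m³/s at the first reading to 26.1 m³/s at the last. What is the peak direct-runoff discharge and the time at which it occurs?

Q_p = 145.95 m³/s at t = 0.75 h

Subtracting baseflow gives direct-runoff ordinates: 0.00, 14.58, 68.87, 145.95, 96.33, 63.62, 0.00 m³/s.
The maximum is 145.95 m³/s, occurring at the reading for t = 0.75 h.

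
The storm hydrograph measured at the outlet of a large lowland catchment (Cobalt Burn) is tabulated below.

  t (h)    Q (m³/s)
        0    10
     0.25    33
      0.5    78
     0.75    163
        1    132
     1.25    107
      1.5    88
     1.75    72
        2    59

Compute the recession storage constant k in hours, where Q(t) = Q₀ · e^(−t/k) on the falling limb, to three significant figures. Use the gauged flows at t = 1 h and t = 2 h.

k ≈ 1.24 h

On the falling limb, Q drops from 132 to 59 m³/s between t = 1 h and t = 2 h (Δt = 1 h).
k = −Δt / ln(Q₂/Q₁) = −1 / ln(59/132) = 1.24 h.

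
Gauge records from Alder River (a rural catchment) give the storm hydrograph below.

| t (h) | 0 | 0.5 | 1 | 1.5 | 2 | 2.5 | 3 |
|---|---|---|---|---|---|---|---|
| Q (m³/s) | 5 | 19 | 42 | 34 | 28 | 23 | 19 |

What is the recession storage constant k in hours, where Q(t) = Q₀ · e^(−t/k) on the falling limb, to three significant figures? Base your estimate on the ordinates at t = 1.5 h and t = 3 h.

On the falling limb, Q drops from 34 to 19 m³/s between t = 1.5 h and t = 3 h (Δt = 1.5 h).
k = −Δt / ln(Q₂/Q₁) = −1.5 / ln(19/34) = 2.58 h.

k ≈ 2.58 h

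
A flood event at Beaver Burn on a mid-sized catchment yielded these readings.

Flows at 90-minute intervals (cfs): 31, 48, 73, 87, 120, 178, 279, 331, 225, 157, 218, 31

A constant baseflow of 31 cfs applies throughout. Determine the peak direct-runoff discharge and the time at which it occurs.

Q_p = 300.0 cfs at t = 10.5 h

Subtracting baseflow gives direct-runoff ordinates: 0.0, 17.0, 42.0, 56.0, 89.0, 147.0, 248.0, 300.0, 194.0, 126.0, 187.0, 0.0 cfs.
The maximum is 300.0 cfs, occurring at the reading for t = 10.5 h.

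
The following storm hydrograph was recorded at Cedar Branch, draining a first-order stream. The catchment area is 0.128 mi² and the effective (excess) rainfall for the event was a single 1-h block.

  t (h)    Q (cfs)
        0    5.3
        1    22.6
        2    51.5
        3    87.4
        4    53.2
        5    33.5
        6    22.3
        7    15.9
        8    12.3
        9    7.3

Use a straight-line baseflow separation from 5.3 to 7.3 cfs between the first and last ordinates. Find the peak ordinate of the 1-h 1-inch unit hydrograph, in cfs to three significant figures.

U_p ≈ 27.1 cfs

Direct runoff: 0.00, 17.08, 45.76, 81.43, 47.01, 27.09, 15.67, 9.04, 5.22, 0.00 cfs; ΣQ_DR = 248.3 cfs, peak = 81.43 cfs.
Runoff depth d = ΣQ_DR·Δt / A = 248.3 × 3600 / (0.128 mi²) = 3.006 in.
The 1-inch UH is the DRH scaled by (1 in)/d, so U_p = 81.43 × 1/3.006 = 27.1 cfs.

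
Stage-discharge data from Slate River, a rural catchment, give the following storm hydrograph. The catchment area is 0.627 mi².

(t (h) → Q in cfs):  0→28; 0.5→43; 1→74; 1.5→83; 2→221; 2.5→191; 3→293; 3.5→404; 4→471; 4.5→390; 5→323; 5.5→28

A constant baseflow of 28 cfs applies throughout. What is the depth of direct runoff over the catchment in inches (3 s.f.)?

d ≈ 2.73 in

Direct runoff: 0.0, 15.0, 46.0, 55.0, 193.0, 163.0, 265.0, 376.0, 443.0, 362.0, 295.0, 0.0 cfs; ΣQ_DR = 2213 cfs.
V = ΣQ_DR · Δt = 2213 × 1800 s = 3.983 × 10^6 ft³.
Over A = 0.627 mi², depth = V / A = 2.73 in.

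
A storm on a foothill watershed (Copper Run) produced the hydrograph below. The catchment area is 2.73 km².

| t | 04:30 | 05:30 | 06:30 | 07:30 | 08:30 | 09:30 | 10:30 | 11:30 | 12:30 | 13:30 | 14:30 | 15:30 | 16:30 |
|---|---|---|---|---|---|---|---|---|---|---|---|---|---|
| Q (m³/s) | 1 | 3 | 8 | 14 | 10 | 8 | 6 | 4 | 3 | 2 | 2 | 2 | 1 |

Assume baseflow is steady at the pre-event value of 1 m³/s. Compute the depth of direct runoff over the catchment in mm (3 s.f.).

Direct runoff: 0.0, 2.0, 7.0, 13.0, 9.0, 7.0, 5.0, 3.0, 2.0, 1.0, 1.0, 1.0, 0.0 m³/s; ΣQ_DR = 51.00 m³/s.
V = ΣQ_DR · Δt = 51.00 × 3600 s = 1.836 × 10^5 m³.
Over A = 2.73 km², depth = V / A = 67.3 mm.

d ≈ 67.3 mm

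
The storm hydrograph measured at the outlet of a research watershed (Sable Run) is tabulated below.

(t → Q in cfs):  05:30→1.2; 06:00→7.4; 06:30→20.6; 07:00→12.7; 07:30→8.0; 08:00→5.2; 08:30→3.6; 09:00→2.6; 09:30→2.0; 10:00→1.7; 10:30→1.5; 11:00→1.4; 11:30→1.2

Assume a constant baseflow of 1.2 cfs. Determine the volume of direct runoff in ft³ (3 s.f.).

Direct-runoff ordinates (Q − Q_b): 0.0, 6.2, 19.4, 11.5, 6.8, 4.0, 2.4, 1.4, 0.8, 0.5, 0.3, 0.2, 0.0 cfs.
ΣQ_DR = 53.50 cfs.
With Δt = 0.5 h = 1800 s, V = ΣQ_DR · Δt = 53.50 × 1800 = 96300 ft³.

V ≈ 96300 ft³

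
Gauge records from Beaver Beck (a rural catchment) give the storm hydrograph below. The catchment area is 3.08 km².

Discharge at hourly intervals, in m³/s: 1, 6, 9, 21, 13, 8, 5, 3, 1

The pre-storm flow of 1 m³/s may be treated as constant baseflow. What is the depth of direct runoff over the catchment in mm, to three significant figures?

d ≈ 67.8 mm

Direct runoff: 0.0, 5.0, 8.0, 20.0, 12.0, 7.0, 4.0, 2.0, 0.0 m³/s; ΣQ_DR = 58.00 m³/s.
V = ΣQ_DR · Δt = 58.00 × 3600 s = 2.088 × 10^5 m³.
Over A = 3.08 km², depth = V / A = 67.8 mm.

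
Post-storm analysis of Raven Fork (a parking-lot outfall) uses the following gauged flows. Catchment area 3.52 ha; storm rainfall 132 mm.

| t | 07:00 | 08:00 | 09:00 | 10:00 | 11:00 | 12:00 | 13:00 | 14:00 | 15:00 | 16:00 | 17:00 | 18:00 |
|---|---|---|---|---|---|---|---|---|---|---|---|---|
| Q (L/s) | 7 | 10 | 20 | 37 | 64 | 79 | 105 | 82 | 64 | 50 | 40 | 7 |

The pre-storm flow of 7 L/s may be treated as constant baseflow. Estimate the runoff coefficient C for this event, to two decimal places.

C ≈ 0.37

ΣQ_DR = 481.0 L/s; V = ΣQ_DR·Δt = 1.732 × 10^6 L.
Runoff depth d = V / A = 49.19 mm.
C = d / P = 49.19 / 132 = 0.37.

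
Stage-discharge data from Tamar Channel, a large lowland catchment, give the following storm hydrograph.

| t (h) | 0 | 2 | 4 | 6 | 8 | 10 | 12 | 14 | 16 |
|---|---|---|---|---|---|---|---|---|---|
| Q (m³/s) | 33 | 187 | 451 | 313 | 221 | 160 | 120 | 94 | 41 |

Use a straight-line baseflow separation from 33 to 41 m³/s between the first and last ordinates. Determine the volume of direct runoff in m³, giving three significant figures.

V ≈ 9.27 × 10^6 m³

Direct-runoff ordinates (Q − Q_b): 0.00, 153.00, 416.00, 277.00, 184.00, 122.00, 81.00, 54.00, 0.00 m³/s.
ΣQ_DR = 1287 m³/s.
With Δt = 2 h = 7200 s, V = ΣQ_DR · Δt = 1287 × 7200 = 9.27 × 10^6 m³.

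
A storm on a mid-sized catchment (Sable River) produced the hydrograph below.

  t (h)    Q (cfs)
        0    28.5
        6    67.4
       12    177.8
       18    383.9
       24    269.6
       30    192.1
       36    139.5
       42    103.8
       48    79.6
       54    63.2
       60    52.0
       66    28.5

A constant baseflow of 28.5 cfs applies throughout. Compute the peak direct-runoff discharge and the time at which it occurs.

Subtracting baseflow gives direct-runoff ordinates: 0.0, 38.9, 149.3, 355.4, 241.1, 163.6, 111.0, 75.3, 51.1, 34.7, 23.5, 0.0 cfs.
The maximum is 355.4 cfs, occurring at the reading for t = 18 h.

Q_p = 355.4 cfs at t = 18 h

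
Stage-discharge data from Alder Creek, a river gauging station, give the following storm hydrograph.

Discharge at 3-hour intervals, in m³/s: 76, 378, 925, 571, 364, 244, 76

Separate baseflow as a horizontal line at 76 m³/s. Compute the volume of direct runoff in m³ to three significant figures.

V ≈ 2.27 × 10^7 m³

Direct-runoff ordinates (Q − Q_b): 0.0, 302.0, 849.0, 495.0, 288.0, 168.0, 0.0 m³/s.
ΣQ_DR = 2102 m³/s.
With Δt = 3 h = 10800 s, V = ΣQ_DR · Δt = 2102 × 10800 = 2.27 × 10^7 m³.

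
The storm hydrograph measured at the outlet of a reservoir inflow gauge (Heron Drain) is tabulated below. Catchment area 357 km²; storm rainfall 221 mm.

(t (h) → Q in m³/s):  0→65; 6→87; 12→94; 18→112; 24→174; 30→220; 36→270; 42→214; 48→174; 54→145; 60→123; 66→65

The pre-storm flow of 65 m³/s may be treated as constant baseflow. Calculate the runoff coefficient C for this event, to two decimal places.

ΣQ_DR = 963.0 m³/s; V = ΣQ_DR·Δt = 2.080 × 10^7 m³.
Runoff depth d = V / A = 58.27 mm.
C = d / P = 58.27 / 221 = 0.26.

C ≈ 0.26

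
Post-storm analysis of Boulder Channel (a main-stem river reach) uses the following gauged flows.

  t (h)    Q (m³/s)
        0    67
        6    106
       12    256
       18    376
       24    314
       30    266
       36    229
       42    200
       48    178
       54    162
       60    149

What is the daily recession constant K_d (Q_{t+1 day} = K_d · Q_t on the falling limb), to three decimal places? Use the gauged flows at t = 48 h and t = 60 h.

Between t = 48 h and t = 60 h the flow falls from 178 to 149 m³/s over 2×6 h = 12 h.
Per-interval ratio K = (149/178)^(1/2) = 0.9149; K_d = K^(24/6) = 0.701.

K_d ≈ 0.701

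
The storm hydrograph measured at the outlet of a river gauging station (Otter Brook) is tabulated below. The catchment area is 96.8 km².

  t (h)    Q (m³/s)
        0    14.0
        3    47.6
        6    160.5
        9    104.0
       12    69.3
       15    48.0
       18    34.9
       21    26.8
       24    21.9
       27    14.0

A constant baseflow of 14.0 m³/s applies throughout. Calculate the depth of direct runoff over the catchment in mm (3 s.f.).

d ≈ 44.7 mm

Direct runoff: 0.0, 33.6, 146.5, 90.0, 55.3, 34.0, 20.9, 12.8, 7.9, 0.0 m³/s; ΣQ_DR = 401.0 m³/s.
V = ΣQ_DR · Δt = 401.0 × 10800 s = 4.331 × 10^6 m³.
Over A = 96.8 km², depth = V / A = 44.7 mm.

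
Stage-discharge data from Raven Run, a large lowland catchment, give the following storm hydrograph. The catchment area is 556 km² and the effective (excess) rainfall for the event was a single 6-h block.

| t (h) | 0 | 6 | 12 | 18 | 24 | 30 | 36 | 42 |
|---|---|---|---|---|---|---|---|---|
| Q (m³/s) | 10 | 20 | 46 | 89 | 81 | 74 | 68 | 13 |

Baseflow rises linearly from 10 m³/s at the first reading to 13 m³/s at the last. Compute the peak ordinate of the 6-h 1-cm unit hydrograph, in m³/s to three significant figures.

Direct runoff: 0.00, 9.57, 35.14, 77.71, 69.29, 61.86, 55.43, 0.00 m³/s; ΣQ_DR = 309.0 m³/s, peak = 77.71 m³/s.
Runoff depth d = ΣQ_DR·Δt / A = 309.0 × 21600 / (556 km²) = 12.00 mm.
The 1-cm UH is the DRH scaled by (10 mm)/d, so U_p = 77.71 × 10/12.00 = 64.7 m³/s.

U_p ≈ 64.7 m³/s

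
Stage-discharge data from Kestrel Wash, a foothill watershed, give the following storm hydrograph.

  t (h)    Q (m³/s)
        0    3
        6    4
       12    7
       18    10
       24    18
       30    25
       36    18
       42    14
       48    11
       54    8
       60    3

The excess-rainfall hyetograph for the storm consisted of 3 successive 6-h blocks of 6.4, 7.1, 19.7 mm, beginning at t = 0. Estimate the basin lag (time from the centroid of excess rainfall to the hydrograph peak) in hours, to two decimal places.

Centroid of excess rainfall: t_c = Σ P_i·t̄_i / ΣP_i = 11.4036 h (block centres at 3, 9, 15 h).
Hydrograph peak occurs at t = 30 h, so basin lag t_L = 30 − 11.4036 = 18.60 h.

t_L ≈ 18.60 h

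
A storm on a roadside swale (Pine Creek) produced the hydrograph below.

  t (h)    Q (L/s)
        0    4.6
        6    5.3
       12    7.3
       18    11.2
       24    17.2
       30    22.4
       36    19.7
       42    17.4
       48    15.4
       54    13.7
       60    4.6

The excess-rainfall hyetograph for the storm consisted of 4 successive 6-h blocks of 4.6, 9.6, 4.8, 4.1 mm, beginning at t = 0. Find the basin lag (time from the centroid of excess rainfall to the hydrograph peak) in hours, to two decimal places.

Centroid of excess rainfall: t_c = Σ P_i·t̄_i / ΣP_i = 11.1818 h (block centres at 3, 9, 15, 21 h).
Hydrograph peak occurs at t = 30 h, so basin lag t_L = 30 − 11.1818 = 18.82 h.

t_L ≈ 18.82 h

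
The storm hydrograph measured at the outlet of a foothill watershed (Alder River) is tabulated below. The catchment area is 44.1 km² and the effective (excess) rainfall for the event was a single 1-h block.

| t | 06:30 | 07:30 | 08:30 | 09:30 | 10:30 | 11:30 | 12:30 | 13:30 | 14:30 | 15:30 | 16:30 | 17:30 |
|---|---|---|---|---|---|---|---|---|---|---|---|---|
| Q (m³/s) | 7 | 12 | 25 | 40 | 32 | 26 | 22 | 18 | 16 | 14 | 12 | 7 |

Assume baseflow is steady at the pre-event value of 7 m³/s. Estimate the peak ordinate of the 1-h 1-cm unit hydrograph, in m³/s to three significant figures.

Direct runoff: 0.0, 5.0, 18.0, 33.0, 25.0, 19.0, 15.0, 11.0, 9.0, 7.0, 5.0, 0.0 m³/s; ΣQ_DR = 147.0 m³/s, peak = 33.0 m³/s.
Runoff depth d = ΣQ_DR·Δt / A = 147.0 × 3600 / (44.1 km²) = 12.00 mm.
The 1-cm UH is the DRH scaled by (10 mm)/d, so U_p = 33.0 × 10/12.00 = 27.5 m³/s.

U_p ≈ 27.5 m³/s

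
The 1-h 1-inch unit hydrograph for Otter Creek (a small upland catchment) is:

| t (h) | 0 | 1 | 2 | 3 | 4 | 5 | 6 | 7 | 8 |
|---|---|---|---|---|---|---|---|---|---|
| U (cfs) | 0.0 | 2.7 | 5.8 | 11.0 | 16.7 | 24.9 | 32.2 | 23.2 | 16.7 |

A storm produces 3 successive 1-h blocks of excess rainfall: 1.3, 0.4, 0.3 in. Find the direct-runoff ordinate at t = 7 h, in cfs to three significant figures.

Q ≈ 50.5 cfs

By discrete convolution, Q_j = Σ (P_i / 1 in) · U_{j−i}.
At t = 7 h (j=7): Q = (1.3/1)·23.2 + (0.4/1)·32.2 + (0.3/1)·24.9 = 50.5 cfs.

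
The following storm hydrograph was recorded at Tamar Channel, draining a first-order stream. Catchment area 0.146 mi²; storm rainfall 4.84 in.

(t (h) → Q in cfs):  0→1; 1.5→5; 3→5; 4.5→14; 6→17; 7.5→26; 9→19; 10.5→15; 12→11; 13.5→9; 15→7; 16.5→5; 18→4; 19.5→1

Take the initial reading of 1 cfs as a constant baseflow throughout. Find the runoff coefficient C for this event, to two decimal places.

ΣQ_DR = 125.0 cfs; V = ΣQ_DR·Δt = 6.750 × 10^5 ft³.
Runoff depth d = V / A = 1.990 in.
C = d / P = 1.990 / 4.84 = 0.41.

C ≈ 0.41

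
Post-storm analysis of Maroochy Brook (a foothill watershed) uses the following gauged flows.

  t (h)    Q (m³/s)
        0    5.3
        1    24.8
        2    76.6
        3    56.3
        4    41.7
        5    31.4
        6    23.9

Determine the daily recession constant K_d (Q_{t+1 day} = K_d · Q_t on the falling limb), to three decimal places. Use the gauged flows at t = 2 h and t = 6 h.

K_d ≈ 0.001

Between t = 2 h and t = 6 h the flow falls from 76.6 to 23.9 m³/s over 4×1 h = 4 h.
Per-interval ratio K = (23.9/76.6)^(1/4) = 0.7474; K_d = K^(24/1) = 0.001.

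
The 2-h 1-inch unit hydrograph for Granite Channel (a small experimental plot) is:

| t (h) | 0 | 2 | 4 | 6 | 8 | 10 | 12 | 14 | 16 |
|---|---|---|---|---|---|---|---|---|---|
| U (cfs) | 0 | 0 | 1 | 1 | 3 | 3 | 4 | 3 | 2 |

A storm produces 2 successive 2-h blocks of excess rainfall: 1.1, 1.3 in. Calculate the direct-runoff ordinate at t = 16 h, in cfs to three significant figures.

By discrete convolution, Q_j = Σ (P_i / 1 in) · U_{j−i}.
At t = 16 h (j=8): Q = (1.1/1)·2 + (1.3/1)·3 = 6.10 cfs.

Q ≈ 6.10 cfs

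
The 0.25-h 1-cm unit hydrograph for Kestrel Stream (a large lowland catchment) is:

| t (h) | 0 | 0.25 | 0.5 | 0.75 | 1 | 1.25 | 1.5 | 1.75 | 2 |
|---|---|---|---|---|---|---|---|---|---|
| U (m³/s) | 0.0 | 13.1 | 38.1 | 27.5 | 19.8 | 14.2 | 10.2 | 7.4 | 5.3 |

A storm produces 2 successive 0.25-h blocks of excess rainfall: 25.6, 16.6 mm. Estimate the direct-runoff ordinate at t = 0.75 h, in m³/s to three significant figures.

Q ≈ 134 m³/s

By discrete convolution, Q_j = Σ (P_i / 10 mm) · U_{j−i}.
At t = 0.75 h (j=3): Q = (25.6/10)·27.5 + (16.6/10)·38.1 = 134 m³/s.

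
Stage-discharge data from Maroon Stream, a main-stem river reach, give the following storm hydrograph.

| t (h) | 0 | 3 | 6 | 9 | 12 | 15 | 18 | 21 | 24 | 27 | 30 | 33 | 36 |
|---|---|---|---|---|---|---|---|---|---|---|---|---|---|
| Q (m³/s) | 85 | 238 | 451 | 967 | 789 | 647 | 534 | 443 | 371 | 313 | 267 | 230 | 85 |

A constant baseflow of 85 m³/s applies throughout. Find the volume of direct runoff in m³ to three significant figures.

Direct-runoff ordinates (Q − Q_b): 0.0, 153.0, 366.0, 882.0, 704.0, 562.0, 449.0, 358.0, 286.0, 228.0, 182.0, 145.0, 0.0 m³/s.
ΣQ_DR = 4315 m³/s.
With Δt = 3 h = 10800 s, V = ΣQ_DR · Δt = 4315 × 10800 = 4.66 × 10^7 m³.

V ≈ 4.66 × 10^7 m³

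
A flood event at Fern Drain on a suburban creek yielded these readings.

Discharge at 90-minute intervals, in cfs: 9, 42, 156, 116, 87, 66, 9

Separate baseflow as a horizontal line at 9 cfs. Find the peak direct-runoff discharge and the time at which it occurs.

Q_p = 147.0 cfs at t = 3 h

Subtracting baseflow gives direct-runoff ordinates: 0.0, 33.0, 147.0, 107.0, 78.0, 57.0, 0.0 cfs.
The maximum is 147.0 cfs, occurring at the reading for t = 3 h.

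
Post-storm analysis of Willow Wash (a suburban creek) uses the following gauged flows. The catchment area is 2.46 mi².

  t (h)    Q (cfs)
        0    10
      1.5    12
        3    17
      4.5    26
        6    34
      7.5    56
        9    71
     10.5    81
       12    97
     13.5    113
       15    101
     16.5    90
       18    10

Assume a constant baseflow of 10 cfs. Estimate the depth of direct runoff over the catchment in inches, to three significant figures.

d ≈ 0.556 in

Direct runoff: 0.0, 2.0, 7.0, 16.0, 24.0, 46.0, 61.0, 71.0, 87.0, 103.0, 91.0, 80.0, 0.0 cfs; ΣQ_DR = 588.0 cfs.
V = ΣQ_DR · Δt = 588.0 × 5400 s = 3.175 × 10^6 ft³.
Over A = 2.46 mi², depth = V / A = 0.556 in.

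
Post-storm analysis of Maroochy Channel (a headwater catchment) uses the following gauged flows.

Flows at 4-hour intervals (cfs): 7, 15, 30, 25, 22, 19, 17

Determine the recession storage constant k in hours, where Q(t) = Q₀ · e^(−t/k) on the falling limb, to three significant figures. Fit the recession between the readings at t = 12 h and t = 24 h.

On the falling limb, Q drops from 25 to 17 cfs between t = 12 h and t = 24 h (Δt = 12 h).
k = −Δt / ln(Q₂/Q₁) = −12 / ln(17/25) = 31.1 h.

k ≈ 31.1 h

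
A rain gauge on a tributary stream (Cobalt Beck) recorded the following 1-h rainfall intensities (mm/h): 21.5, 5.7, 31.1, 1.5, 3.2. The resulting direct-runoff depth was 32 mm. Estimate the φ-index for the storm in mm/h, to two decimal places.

Only the 2 blocks with intensity above φ contribute runoff: 21.5, 31.1 mm/h.
Σ(I−φ)·Δt = d  ⇒  (21.5+31.1 − 2φ)·1 = 32
φ = (52.60 − 32/1) / 2 = 10.30 mm/h.

φ ≈ 10.30 mm/h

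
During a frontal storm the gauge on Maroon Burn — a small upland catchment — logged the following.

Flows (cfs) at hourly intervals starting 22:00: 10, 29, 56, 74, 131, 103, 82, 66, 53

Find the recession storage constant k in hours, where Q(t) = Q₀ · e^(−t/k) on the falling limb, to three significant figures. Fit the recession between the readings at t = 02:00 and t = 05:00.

k ≈ 4.38 h

On the falling limb, Q drops from 131 to 66 cfs between t = 02:00 and t = 05:00 (Δt = 3 h).
k = −Δt / ln(Q₂/Q₁) = −3 / ln(66/131) = 4.38 h.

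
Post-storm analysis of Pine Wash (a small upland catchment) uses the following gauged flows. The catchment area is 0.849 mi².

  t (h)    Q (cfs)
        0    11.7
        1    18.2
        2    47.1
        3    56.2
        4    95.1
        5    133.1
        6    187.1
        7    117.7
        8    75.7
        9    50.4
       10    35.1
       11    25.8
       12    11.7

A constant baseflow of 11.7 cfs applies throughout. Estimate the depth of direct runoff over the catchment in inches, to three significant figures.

d ≈ 1.30 in

Direct runoff: 0.0, 6.5, 35.4, 44.5, 83.4, 121.4, 175.4, 106.0, 64.0, 38.7, 23.4, 14.1, 0.0 cfs; ΣQ_DR = 712.8 cfs.
V = ΣQ_DR · Δt = 712.8 × 3600 s = 2.566 × 10^6 ft³.
Over A = 0.849 mi², depth = V / A = 1.30 in.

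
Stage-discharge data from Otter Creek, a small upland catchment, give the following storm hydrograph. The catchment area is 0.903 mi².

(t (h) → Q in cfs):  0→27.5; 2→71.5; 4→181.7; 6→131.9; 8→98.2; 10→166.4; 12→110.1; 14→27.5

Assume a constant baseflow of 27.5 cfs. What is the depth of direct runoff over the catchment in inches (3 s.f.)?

Direct runoff: 0.0, 44.0, 154.2, 104.4, 70.7, 138.9, 82.6, 0.0 cfs; ΣQ_DR = 594.8 cfs.
V = ΣQ_DR · Δt = 594.8 × 7200 s = 4.283 × 10^6 ft³.
Over A = 0.903 mi², depth = V / A = 2.04 in.

d ≈ 2.04 in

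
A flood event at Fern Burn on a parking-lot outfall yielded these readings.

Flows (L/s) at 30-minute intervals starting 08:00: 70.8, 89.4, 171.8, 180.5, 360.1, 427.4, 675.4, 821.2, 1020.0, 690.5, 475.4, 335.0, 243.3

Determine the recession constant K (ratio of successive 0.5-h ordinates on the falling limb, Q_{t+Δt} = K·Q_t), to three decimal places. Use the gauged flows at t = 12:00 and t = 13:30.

K ≈ 0.690

Using the recession-limb readings at t = 12:00 and t = 13:30: Q falls from 1020.0 to 335.0 L/s over 3 intervals.
K = (Q₂/Q₁)^(1/3) = (335.0/1020.0)^(1/3) = 0.690.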